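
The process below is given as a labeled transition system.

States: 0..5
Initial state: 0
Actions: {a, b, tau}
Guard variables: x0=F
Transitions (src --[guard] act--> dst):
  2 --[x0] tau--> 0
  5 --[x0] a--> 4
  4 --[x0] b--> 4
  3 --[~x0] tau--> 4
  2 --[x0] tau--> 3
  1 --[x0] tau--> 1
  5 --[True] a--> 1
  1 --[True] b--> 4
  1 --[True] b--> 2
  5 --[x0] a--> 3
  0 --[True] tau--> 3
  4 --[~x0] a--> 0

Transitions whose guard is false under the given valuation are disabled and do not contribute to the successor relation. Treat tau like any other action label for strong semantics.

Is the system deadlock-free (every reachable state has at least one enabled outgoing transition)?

Reachable = {0,3,4}
  0: tau→3  [1 exit(s)]
  3: tau→4  [1 exit(s)]
  4: a→0  [1 exit(s)]

Answer: DEADLOCK-FREE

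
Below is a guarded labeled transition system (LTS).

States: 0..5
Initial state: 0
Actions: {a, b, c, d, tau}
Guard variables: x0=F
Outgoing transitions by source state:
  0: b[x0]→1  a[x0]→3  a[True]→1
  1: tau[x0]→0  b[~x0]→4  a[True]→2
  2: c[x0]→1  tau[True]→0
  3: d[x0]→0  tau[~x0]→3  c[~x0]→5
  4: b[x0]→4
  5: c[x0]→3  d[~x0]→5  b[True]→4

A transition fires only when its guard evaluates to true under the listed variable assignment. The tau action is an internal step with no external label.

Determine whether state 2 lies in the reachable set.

8 transition(s) survive guard evaluation.
Layer 0: {0}
Layer 1: {1}  cumulative {0,1}
Layer 2: {2,4}  cumulative {0,1,2,4}
Reachable = {0,1,2,4}
Path to 2: a·a

Answer: REACHABLE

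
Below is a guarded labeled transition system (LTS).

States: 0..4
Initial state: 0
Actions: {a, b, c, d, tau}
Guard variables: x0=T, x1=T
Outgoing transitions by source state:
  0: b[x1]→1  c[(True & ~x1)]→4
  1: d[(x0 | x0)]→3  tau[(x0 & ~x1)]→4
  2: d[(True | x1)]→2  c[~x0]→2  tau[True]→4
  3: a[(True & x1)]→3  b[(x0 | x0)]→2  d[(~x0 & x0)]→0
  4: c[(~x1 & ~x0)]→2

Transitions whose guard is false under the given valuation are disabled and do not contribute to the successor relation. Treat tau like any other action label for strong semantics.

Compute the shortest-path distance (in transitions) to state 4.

Answer: 4

Analysis:
Layered search for 4:
  depth 0: {0}
  depth 1: {1}
  depth 2: {3}
  depth 3: {2}
  depth 4: {4}
first hit 4 at d=4 via b·d·b·tau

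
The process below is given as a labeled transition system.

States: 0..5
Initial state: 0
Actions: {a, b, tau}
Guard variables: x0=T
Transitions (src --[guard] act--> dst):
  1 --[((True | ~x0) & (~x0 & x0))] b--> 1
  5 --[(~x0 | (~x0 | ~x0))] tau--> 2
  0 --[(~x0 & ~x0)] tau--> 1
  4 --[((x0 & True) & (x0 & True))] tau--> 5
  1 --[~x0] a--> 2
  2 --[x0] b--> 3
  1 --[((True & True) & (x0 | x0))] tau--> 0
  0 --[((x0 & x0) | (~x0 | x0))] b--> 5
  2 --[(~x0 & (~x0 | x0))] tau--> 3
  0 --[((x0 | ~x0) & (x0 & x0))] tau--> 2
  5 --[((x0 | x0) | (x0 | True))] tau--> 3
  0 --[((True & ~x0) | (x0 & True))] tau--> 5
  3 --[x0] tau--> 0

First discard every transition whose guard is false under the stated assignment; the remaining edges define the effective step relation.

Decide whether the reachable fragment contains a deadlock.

Answer: DEADLOCK-FREE

Trace:
Reach set: {0,2,3,5}
  0: b→5  tau→2  tau→5  [3 out]
  2: b→3  [1 out]
  3: tau→0  [1 out]
  5: tau→3  [1 out]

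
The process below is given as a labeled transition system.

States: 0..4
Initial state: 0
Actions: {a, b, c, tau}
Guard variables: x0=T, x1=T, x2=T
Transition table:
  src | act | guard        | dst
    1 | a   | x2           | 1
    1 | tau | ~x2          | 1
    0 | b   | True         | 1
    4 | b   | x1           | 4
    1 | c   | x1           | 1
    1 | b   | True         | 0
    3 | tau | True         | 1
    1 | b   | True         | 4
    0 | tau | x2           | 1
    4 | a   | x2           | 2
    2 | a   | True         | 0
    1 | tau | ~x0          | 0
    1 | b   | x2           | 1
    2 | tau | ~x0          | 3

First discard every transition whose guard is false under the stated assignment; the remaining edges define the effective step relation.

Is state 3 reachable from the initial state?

Guard filter leaves 11 enabled edge(s).
L0 = {0}
L1 = {1}  cumulative {0,1}
L2 = {4}  cumulative {0,1,4}
L3 = {2}  cumulative {0,1,2,4}
R = {0,1,2,4}

Answer: UNREACHABLE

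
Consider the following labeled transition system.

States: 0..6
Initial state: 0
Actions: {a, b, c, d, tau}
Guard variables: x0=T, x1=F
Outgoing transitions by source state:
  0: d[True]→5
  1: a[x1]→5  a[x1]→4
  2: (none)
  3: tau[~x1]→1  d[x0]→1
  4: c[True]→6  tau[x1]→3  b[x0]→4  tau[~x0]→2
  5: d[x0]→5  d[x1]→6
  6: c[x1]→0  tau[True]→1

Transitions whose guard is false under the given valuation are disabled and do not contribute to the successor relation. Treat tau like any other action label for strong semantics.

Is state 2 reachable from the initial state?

Answer: UNREACHABLE

Working:
7 transition(s) survive guard evaluation.
L0 = {0}
L1 = {5}  now seen {0,5}
Reachable = {0,5}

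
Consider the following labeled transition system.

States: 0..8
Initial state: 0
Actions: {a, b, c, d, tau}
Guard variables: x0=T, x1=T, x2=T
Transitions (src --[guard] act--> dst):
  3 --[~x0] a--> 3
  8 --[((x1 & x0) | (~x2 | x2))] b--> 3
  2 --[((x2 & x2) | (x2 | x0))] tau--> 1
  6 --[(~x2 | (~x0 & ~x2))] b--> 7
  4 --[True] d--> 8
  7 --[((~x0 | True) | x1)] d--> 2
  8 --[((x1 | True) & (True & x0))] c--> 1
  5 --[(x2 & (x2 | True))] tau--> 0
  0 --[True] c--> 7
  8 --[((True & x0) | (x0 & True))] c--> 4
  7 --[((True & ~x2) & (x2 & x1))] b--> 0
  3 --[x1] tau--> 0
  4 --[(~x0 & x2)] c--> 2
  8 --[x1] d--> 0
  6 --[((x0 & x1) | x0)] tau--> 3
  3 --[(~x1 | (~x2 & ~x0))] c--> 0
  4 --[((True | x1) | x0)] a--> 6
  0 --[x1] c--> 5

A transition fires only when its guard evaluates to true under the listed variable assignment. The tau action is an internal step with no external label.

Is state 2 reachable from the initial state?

After dropping false guards: 13 live edges.
Layer 0: {0}
Layer 1: {5,7}  cumulative {0,5,7}
Layer 2: {2}  cumulative {0,2,5,7}
Layer 3: {1}  cumulative {0,1,2,5,7}
Reachable = {0,1,2,5,7}
witness 2: c·d

Answer: REACHABLE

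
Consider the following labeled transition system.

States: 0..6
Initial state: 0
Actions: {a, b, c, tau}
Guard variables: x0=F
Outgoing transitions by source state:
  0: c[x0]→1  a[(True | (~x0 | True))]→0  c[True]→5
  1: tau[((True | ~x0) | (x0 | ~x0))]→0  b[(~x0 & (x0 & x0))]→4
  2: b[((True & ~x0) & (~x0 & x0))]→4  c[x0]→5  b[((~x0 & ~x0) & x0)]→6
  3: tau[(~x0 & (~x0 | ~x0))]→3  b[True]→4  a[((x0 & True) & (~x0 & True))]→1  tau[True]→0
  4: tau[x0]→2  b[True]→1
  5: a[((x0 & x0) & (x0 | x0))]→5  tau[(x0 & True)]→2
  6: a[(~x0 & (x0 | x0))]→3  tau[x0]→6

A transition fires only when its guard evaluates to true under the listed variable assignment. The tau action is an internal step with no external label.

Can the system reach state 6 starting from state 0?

7 transition(s) survive guard evaluation.
Layer 0: {0}
Layer 1: {5}  cumulative {0,5}
Reach set: {0,5}

Answer: UNREACHABLE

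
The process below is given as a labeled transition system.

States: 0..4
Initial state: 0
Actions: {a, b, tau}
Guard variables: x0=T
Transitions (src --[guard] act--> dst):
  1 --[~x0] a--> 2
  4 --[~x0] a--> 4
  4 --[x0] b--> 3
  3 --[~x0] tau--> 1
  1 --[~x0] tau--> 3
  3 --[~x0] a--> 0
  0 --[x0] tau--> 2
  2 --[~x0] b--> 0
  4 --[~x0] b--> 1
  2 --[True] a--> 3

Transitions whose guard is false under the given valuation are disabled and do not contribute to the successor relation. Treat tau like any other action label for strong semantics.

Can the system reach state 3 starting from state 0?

After dropping false guards: 3 live edges.
L0 = {0}
L1 = {2}  total {0,2}
L2 = {3}  total {0,2,3}
R = {0,2,3}
trace reaching 3: tau·a

Answer: REACHABLE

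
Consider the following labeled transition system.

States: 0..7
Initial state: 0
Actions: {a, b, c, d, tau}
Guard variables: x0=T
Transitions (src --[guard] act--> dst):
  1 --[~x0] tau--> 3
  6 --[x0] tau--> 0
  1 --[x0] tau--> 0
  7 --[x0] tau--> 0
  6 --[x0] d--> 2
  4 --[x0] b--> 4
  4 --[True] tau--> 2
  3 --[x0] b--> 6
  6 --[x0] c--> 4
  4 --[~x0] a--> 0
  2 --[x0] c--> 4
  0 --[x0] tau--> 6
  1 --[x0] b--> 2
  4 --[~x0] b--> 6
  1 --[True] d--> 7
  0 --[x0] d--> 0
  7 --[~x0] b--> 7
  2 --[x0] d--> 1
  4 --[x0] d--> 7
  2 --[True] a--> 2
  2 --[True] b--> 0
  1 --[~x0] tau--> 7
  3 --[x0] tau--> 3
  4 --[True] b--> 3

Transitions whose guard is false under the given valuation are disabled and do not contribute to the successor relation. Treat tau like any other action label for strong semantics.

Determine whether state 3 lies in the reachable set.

Answer: REACHABLE

Analysis:
After dropping false guards: 19 live edges.
depth 0: {0}
depth 1: {6}  now seen {0,6}
depth 2: {2,4}  now seen {0,2,4,6}
depth 3: {1,3,7}  now seen {0,1,2,3,4,6,7}
R = {0,1,2,3,4,6,7}
Path to 3: tau·c·b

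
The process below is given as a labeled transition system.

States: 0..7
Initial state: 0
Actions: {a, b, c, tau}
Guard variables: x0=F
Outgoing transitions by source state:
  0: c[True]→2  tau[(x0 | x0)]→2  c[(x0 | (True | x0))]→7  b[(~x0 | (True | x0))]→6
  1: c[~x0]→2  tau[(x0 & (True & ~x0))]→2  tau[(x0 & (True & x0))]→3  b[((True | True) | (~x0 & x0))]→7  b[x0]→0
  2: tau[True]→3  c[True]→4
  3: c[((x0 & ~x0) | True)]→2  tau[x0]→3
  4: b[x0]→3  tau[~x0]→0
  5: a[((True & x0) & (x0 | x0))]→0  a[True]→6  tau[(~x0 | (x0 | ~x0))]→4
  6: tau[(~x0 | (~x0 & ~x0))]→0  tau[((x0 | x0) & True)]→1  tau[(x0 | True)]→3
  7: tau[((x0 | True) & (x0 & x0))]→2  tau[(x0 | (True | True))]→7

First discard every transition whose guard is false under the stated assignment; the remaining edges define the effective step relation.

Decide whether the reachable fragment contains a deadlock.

Reachable = {0,2,3,4,6,7}
  0: b→6  c→2  c→7  [3 out]
  2: c→4  tau→3  [2 out]
  3: c→2  [1 out]
  4: tau→0  [1 out]
  6: tau→0  tau→3  [2 out]
  7: tau→7  [1 out]

Answer: DEADLOCK-FREE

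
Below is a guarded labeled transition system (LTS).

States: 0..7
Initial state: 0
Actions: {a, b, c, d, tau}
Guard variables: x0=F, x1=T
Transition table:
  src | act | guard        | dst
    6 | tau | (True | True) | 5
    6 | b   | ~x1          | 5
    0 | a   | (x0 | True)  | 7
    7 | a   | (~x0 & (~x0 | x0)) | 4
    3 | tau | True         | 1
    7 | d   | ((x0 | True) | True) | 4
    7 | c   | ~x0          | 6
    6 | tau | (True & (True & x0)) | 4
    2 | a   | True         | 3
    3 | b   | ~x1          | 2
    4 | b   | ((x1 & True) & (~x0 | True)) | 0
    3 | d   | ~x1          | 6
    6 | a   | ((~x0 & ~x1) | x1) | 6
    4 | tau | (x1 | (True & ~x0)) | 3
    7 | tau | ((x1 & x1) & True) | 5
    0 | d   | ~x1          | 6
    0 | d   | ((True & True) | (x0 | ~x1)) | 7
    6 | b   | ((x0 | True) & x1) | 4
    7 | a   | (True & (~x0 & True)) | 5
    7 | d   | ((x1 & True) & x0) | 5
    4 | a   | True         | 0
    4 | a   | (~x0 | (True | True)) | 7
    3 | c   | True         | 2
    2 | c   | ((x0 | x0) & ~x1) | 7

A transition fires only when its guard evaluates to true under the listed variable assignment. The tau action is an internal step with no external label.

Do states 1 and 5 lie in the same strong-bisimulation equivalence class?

Answer: BISIMILAR

Trace:
Refine partition for ~:
  round 0: {{0,1,2,3,4,5,6,7}}
  round 1: {{0},{1,5},{2},{3},{4,6},{7}}
  round 2: {{0},{1,5},{2},{3},{4},{6},{7}}
stable after 3 split(s): 7 block(s)
1∈{1,5}, 5∈{1,5}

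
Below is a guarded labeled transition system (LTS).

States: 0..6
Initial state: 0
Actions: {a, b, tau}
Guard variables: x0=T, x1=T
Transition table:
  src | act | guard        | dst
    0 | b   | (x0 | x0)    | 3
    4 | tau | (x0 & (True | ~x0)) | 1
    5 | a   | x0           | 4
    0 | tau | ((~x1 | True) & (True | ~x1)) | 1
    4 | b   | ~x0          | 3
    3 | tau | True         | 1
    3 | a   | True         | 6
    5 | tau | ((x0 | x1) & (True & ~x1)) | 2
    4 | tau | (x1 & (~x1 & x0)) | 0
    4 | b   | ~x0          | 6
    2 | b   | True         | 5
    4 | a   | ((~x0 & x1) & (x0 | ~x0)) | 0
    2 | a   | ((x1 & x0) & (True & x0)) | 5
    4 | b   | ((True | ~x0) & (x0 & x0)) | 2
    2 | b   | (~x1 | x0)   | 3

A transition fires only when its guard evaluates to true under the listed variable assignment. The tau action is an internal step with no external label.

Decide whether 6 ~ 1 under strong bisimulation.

Answer: BISIMILAR

Analysis:
Bisimulation quotient by refinement:
  π0 = {{0,1,2,3,4,5,6}}
  π1 = {{0,4},{1,6},{2},{3},{5}}
  π2 = {{0},{1,6},{2},{3},{4},{5}}
Fixed point at round 3; 6 class(es).
6∈{1,6}, 1∈{1,6}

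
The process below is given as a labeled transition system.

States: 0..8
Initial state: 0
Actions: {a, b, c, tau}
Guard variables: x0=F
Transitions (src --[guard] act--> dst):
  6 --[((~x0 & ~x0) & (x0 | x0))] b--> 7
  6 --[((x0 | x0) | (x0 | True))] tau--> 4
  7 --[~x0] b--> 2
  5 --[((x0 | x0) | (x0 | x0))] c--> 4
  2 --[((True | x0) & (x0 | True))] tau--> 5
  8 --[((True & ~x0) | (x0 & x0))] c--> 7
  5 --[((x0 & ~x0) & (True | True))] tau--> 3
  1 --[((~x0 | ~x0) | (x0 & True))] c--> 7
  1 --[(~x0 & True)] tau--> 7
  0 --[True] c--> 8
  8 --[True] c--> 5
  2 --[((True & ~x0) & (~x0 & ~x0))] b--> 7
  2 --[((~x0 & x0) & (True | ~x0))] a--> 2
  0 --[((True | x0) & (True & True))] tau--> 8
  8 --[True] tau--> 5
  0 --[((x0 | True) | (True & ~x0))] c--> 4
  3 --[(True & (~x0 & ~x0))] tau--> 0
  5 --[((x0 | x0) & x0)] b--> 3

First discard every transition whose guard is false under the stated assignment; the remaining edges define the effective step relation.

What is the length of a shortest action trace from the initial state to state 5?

Answer: 2

Working:
Breadth-first toward 5:
  L0 = {0}
  L1 = {4,8}
  L2 = {5,7}
depth(5)=2, e.g. c·c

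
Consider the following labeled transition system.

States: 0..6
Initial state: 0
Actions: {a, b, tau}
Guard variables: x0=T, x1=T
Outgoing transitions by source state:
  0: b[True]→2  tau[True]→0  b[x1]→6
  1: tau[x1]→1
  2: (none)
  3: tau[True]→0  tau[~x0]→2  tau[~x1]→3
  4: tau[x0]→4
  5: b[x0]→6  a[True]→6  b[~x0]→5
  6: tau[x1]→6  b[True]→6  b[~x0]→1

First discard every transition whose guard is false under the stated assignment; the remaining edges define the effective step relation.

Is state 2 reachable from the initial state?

Guard filter leaves 10 enabled edge(s).
Layer 0: {0}
Layer 1: {2,6}  now seen {0,2,6}
Reachable = {0,2,6}
Path to 2: b

Answer: REACHABLE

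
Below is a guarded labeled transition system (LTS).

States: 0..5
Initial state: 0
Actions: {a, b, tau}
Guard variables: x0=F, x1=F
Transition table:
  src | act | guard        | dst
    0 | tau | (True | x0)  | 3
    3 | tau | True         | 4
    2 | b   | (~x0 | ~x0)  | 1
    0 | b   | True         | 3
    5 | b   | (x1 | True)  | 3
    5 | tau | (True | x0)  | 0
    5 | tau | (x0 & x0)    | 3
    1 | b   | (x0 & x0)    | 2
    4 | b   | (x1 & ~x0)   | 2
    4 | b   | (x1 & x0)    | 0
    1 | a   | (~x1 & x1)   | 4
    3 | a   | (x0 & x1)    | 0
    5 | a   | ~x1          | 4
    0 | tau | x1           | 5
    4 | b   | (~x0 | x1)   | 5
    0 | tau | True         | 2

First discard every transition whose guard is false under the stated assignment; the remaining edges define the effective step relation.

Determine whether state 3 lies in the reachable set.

Guard filter leaves 9 enabled edge(s).
L0 = {0}
L1 = {2,3}  total {0,2,3}
L2 = {1,4}  total {0,1,2,3,4}
L3 = {5}  total {0,1,2,3,4,5}
Reachable = {0,1,2,3,4,5}
Path to 3: tau

Answer: REACHABLE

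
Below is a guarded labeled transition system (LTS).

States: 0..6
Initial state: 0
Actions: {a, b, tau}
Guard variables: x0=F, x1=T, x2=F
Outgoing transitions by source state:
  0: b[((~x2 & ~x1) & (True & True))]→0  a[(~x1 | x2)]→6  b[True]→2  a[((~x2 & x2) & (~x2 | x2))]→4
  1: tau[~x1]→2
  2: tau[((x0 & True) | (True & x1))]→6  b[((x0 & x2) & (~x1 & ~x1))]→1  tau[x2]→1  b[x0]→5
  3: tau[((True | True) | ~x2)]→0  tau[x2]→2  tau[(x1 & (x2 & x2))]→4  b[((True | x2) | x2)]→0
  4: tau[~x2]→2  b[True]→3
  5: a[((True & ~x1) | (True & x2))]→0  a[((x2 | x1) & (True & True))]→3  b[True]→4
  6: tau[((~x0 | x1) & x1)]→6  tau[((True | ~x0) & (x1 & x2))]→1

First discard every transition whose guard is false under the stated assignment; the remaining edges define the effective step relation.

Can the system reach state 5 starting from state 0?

Guard filter leaves 9 enabled edge(s).
Layer 0: {0}
Layer 1: {2}  cumulative {0,2}
Layer 2: {6}  cumulative {0,2,6}
R = {0,2,6}

Answer: UNREACHABLE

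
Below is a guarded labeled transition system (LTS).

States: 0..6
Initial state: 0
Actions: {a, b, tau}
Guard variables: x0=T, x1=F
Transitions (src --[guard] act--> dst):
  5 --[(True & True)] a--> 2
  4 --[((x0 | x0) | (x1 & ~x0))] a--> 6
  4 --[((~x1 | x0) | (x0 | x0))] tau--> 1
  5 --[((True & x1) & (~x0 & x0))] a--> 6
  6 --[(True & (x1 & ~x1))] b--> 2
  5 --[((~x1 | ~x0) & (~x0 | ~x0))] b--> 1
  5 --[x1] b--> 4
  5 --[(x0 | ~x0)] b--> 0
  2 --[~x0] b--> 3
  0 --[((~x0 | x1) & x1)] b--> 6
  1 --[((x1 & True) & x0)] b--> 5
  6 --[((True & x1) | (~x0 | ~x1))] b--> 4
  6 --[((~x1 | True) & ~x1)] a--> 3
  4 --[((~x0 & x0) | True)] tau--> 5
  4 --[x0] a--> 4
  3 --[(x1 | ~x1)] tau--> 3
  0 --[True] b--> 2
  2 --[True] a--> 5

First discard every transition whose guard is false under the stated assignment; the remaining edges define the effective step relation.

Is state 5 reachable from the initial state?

Guard filter leaves 11 enabled edge(s).
L0 = {0}
L1 = {2}  now seen {0,2}
L2 = {5}  now seen {0,2,5}
R = {0,2,5}
Path to 5: b·a

Answer: REACHABLE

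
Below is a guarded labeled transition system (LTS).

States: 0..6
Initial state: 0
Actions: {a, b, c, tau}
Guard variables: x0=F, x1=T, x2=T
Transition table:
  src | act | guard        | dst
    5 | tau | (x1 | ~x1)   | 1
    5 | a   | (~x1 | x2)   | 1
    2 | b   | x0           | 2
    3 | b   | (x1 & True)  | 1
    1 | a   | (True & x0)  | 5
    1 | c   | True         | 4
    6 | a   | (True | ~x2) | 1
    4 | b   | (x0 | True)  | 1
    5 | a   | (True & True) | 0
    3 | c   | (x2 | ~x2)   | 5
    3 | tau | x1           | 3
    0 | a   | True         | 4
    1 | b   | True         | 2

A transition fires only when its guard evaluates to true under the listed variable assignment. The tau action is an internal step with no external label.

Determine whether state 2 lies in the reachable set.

Answer: REACHABLE

Analysis:
11 transition(s) survive guard evaluation.
depth 0: {0}
depth 1: {4}  cumulative {0,4}
depth 2: {1}  cumulative {0,1,4}
depth 3: {2}  cumulative {0,1,2,4}
R = {0,1,2,4}
witness 2: a·b·b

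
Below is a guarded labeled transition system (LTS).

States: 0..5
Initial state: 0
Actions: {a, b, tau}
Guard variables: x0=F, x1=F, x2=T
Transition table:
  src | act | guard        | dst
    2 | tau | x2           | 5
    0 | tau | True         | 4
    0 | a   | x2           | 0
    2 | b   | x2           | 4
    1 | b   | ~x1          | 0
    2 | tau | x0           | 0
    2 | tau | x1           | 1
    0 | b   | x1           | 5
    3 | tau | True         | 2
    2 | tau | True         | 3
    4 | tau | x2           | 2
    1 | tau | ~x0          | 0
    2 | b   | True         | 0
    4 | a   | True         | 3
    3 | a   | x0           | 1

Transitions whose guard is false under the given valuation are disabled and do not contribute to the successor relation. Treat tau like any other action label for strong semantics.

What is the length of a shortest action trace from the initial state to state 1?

Answer: UNREACHABLE

Trace:
Breadth-first toward 1:
  L0 = {0}
  L1 = {4}
  L2 = {2,3}
  L3 = {5}
1 never appears.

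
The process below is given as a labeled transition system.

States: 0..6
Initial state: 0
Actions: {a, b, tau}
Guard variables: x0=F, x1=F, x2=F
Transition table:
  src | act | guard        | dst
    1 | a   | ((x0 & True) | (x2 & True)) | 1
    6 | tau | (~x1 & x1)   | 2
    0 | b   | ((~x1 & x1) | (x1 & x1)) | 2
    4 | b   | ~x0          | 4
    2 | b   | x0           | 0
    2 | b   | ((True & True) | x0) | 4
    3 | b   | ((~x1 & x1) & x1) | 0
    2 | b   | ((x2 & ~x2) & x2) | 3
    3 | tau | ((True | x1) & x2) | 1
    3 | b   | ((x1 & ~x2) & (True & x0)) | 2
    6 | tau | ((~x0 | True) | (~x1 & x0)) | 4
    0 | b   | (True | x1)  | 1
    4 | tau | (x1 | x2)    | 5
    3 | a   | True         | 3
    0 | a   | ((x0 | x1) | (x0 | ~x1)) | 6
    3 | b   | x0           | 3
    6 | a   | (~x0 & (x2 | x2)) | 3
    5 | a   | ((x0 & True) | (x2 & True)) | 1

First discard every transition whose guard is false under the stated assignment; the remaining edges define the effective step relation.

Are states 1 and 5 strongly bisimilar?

Answer: BISIMILAR

Trace:
Compute ~ classes (split until stable):
  round 0: {{0,1,2,3,4,5,6}}
  round 1: {{0},{1,5},{2,4},{3},{6}}
5 equivalence class(es) (converged in 2)
[1]={1,5}  [5]={1,5}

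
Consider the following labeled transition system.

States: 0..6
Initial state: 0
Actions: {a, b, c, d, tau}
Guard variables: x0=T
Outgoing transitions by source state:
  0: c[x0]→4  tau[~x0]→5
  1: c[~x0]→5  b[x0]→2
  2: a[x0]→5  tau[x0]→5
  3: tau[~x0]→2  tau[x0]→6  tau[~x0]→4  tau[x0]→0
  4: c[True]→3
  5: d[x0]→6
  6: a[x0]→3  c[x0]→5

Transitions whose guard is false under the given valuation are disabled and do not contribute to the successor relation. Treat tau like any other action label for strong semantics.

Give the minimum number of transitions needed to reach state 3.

Answer: 2

Working:
BFS to 3:
  L0 = {0}
  L1 = {4}
  L2 = {3}
3 enters at depth 2; path c·c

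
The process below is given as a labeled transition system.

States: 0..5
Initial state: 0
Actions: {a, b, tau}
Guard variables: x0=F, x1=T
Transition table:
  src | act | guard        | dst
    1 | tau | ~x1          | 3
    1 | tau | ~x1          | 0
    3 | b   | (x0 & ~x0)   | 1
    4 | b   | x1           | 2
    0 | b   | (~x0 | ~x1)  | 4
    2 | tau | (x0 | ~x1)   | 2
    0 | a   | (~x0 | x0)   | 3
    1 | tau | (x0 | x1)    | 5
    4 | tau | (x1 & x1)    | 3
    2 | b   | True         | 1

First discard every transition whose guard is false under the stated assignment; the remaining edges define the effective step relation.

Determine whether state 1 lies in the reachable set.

6 transition(s) survive guard evaluation.
L0 = {0}
L1 = {3,4}  cumulative {0,3,4}
L2 = {2}  cumulative {0,2,3,4}
L3 = {1}  cumulative {0,1,2,3,4}
L4 = {5}  cumulative {0,1,2,3,4,5}
Reachable = {0,1,2,3,4,5}
trace reaching 1: b·b·b

Answer: REACHABLE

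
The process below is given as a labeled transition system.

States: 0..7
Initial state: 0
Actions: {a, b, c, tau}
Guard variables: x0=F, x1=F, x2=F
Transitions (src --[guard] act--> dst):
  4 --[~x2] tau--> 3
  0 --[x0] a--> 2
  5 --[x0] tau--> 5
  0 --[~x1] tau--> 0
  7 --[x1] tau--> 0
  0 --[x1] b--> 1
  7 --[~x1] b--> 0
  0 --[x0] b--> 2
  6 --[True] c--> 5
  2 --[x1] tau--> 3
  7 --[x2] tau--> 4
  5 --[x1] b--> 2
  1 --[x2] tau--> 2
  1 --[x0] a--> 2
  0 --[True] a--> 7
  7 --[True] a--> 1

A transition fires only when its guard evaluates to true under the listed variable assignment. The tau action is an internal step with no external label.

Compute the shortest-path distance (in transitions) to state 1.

Answer: 2

Working:
Breadth-first toward 1:
  L0 = {0}
  L1 = {7}
  L2 = {1}
first hit 1 at d=2 via a·a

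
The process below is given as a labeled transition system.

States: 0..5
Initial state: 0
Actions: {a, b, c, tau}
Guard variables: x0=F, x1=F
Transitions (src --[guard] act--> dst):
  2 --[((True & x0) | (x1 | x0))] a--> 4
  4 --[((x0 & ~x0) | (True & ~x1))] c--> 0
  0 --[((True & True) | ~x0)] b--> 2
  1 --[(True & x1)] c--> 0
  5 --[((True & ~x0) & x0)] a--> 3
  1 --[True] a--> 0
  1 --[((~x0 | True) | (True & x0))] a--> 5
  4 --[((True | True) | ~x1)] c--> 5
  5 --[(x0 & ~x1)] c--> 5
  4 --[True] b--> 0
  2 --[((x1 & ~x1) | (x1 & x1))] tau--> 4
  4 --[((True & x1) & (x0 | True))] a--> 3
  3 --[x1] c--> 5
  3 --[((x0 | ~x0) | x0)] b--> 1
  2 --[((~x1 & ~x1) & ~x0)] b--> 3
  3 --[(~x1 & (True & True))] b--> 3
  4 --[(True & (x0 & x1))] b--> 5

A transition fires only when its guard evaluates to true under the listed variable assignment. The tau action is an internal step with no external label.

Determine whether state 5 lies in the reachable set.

Answer: REACHABLE

Working:
Guard filter leaves 9 enabled edge(s).
depth 0: {0}
depth 1: {2}  cumulative {0,2}
depth 2: {3}  cumulative {0,2,3}
depth 3: {1}  cumulative {0,1,2,3}
depth 4: {5}  cumulative {0,1,2,3,5}
Reachable = {0,1,2,3,5}
Path to 5: b·b·b·a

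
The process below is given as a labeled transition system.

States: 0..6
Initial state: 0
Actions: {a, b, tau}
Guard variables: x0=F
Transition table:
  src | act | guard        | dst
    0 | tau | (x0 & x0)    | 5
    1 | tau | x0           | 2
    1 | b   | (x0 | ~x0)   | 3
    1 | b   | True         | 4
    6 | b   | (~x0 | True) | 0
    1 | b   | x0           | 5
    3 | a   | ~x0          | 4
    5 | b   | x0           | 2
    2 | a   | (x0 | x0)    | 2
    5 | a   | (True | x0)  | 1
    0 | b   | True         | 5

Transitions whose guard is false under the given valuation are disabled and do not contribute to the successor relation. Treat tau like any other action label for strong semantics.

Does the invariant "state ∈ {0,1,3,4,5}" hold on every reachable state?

Inv-set: {0,1,3,4,5}
R = {0,1,3,4,5}
  0: safe
  1: safe
  3: safe
  4: safe
  5: safe

Answer: INVARIANT HOLDS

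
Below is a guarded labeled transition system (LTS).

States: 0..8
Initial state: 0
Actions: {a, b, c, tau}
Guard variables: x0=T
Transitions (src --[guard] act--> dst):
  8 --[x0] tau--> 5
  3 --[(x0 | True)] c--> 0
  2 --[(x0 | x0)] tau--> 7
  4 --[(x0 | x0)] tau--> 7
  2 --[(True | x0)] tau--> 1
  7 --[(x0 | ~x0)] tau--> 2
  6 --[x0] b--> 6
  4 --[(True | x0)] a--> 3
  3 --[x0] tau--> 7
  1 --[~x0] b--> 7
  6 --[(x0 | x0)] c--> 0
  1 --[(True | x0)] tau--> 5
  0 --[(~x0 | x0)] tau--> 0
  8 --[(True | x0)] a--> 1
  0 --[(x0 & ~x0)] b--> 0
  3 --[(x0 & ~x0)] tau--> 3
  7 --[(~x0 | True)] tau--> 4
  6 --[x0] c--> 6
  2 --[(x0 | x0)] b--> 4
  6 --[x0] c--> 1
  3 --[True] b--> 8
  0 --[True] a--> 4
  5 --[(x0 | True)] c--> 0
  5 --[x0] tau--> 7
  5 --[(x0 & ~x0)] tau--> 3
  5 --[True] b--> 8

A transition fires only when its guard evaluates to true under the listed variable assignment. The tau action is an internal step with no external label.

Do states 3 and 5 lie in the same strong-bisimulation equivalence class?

Answer: BISIMILAR

Analysis:
Bisimulation quotient by refinement:
  round 0: {{0,1,2,3,4,5,6,7,8}}
  round 1: {{0,4,8},{1,7},{2},{3,5},{6}}
  round 2: {{0},{1},{2},{3,5},{4},{6},{7},{8}}
8 equivalence class(es) (converged in 3)
[3]={3,5}  [5]={3,5}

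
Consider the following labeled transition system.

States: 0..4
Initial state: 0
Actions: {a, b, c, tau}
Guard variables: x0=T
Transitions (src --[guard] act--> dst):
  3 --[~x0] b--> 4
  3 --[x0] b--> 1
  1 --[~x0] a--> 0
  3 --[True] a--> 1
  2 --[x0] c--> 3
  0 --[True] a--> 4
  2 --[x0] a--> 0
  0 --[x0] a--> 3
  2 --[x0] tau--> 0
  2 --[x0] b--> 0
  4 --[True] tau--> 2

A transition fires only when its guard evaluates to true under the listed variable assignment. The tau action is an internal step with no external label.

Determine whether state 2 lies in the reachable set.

9 transition(s) survive guard evaluation.
L0 = {0}
L1 = {3,4}  cumulative {0,3,4}
L2 = {1,2}  cumulative {0,1,2,3,4}
R = {0,1,2,3,4}
Path to 2: a·tau

Answer: REACHABLE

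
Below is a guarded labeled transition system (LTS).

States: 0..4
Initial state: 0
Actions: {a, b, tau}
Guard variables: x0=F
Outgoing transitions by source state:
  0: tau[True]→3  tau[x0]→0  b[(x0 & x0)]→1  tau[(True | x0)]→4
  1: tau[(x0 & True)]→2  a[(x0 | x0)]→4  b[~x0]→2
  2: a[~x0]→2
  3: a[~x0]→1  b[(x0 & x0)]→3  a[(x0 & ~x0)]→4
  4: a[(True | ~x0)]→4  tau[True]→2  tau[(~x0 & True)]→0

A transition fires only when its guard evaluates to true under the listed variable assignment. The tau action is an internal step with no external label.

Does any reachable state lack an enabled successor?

Reachable = {0,1,2,3,4}
  0: tau→3  tau→4  [2 exit(s)]
  1: b→2  [1 exit(s)]
  2: a→2  [1 exit(s)]
  3: a→1  [1 exit(s)]
  4: a→4  tau→0  tau→2  [3 exit(s)]

Answer: DEADLOCK-FREE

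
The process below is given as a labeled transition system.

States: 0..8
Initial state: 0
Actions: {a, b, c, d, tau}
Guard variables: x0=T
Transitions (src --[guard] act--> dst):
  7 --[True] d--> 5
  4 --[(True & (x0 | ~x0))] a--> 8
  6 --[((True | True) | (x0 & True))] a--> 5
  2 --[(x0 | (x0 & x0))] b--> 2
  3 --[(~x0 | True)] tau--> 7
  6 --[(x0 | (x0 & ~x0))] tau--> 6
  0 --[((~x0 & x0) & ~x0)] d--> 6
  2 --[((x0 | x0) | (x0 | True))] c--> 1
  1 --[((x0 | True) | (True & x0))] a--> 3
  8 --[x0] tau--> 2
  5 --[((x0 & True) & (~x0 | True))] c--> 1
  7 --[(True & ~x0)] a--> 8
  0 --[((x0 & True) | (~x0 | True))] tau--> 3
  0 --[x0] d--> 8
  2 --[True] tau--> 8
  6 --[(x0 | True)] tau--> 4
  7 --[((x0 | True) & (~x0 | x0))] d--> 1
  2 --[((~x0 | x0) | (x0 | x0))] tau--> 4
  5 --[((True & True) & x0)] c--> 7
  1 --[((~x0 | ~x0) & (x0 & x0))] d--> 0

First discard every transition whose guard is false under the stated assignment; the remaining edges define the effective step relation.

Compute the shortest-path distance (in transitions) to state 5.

Answer: 3

Trace:
Layered search for 5:
  depth 0: {0}
  depth 1: {3,8}
  depth 2: {2,7}
  depth 3: {1,4,5}
5 enters at depth 3; path tau·tau·d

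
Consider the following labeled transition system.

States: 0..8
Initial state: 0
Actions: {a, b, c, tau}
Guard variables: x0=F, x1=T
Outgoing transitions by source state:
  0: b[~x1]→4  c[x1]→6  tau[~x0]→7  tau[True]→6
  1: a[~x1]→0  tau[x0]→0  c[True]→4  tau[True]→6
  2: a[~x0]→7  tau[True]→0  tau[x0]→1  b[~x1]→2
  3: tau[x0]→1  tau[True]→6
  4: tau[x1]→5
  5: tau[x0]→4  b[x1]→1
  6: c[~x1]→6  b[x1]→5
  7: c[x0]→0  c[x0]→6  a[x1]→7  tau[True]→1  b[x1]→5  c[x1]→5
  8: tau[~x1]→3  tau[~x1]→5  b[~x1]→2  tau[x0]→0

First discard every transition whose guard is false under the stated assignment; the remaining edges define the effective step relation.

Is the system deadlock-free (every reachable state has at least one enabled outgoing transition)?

Reach set: {0,1,4,5,6,7}
  0: c→6  tau→6  tau→7  [3 exit(s)]
  1: c→4  tau→6  [2 exit(s)]
  4: tau→5  [1 exit(s)]
  5: b→1  [1 exit(s)]
  6: b→5  [1 exit(s)]
  7: a→7  b→5  c→5  tau→1  [4 exit(s)]

Answer: DEADLOCK-FREE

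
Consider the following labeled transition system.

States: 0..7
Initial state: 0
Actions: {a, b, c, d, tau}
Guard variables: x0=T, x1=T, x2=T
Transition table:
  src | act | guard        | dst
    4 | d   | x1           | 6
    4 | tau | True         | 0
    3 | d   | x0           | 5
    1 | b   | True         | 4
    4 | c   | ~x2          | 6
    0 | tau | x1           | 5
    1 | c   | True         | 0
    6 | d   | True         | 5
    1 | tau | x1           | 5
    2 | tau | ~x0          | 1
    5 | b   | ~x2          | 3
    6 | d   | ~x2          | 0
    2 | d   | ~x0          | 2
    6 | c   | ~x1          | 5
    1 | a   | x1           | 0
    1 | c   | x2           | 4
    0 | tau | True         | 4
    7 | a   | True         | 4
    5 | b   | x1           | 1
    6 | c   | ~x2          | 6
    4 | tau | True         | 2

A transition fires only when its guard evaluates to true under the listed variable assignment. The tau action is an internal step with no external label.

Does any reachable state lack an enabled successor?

Answer: DEADLOCK at state 2

Analysis:
Reach set: {0,1,2,4,5,6}
  0: tau→4  tau→5  [2 out]
  1: a→0  b→4  c→0  c→4  tau→5  [5 out]
  2: ∅  [STUCK]
  4: d→6  tau→0  tau→2  [3 out]
  5: b→1  [1 out]
  6: d→5  [1 out]
trace reaching 2: tau·tau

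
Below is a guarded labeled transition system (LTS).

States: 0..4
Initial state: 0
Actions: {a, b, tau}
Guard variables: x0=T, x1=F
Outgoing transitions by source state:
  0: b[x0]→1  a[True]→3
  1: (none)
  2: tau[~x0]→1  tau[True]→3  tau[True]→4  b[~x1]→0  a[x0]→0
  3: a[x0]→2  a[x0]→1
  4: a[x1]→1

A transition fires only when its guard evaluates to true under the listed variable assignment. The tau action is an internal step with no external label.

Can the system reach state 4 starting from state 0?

After dropping false guards: 8 live edges.
L0 = {0}
L1 = {1,3}  now seen {0,1,3}
L2 = {2}  now seen {0,1,2,3}
L3 = {4}  now seen {0,1,2,3,4}
Reach set: {0,1,2,3,4}
trace reaching 4: a·a·tau

Answer: REACHABLE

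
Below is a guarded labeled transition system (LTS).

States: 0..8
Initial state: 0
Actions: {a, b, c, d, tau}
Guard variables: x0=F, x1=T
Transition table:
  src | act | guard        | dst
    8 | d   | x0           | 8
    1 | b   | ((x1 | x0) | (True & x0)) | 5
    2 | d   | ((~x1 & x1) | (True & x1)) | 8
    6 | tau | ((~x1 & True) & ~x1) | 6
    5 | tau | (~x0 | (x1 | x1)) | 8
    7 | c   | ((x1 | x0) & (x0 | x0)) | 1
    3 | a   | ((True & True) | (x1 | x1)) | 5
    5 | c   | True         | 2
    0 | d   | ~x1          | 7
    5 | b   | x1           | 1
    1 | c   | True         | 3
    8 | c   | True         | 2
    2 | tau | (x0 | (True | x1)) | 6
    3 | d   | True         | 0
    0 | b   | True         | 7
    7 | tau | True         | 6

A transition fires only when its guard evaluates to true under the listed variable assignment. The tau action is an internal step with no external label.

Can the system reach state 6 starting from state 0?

Answer: REACHABLE

Analysis:
After dropping false guards: 12 live edges.
Layer 0: {0}
Layer 1: {7}  total {0,7}
Layer 2: {6}  total {0,6,7}
Reach set: {0,6,7}
Path to 6: b·tau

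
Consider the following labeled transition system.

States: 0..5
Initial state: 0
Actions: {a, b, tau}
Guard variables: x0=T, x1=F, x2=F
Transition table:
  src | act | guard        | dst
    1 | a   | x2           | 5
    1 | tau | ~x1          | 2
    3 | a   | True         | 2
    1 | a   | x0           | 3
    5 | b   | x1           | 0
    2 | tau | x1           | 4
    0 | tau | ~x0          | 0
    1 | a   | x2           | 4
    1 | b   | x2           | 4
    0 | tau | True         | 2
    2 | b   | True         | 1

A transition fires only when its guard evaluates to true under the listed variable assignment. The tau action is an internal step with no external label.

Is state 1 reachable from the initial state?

Answer: REACHABLE

Analysis:
Guard filter leaves 5 enabled edge(s).
depth 0: {0}
depth 1: {2}  cumulative {0,2}
depth 2: {1}  cumulative {0,1,2}
depth 3: {3}  cumulative {0,1,2,3}
R = {0,1,2,3}
trace reaching 1: tau·b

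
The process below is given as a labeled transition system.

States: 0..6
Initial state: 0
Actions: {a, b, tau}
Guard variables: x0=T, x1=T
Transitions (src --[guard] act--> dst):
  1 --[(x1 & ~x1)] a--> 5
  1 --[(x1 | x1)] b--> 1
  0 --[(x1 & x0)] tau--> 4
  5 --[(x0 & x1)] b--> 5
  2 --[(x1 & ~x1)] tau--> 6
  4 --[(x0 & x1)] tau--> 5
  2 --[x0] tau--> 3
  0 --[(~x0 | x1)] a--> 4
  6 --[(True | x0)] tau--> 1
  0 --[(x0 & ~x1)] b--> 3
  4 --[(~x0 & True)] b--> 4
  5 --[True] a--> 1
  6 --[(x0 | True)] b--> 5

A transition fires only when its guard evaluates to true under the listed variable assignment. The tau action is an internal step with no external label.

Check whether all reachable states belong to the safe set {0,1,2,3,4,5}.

Safe = {0,1,2,3,4,5}
R = {0,1,4,5}
  0: ok
  1: ok
  4: ok
  5: ok

Answer: INVARIANT HOLDS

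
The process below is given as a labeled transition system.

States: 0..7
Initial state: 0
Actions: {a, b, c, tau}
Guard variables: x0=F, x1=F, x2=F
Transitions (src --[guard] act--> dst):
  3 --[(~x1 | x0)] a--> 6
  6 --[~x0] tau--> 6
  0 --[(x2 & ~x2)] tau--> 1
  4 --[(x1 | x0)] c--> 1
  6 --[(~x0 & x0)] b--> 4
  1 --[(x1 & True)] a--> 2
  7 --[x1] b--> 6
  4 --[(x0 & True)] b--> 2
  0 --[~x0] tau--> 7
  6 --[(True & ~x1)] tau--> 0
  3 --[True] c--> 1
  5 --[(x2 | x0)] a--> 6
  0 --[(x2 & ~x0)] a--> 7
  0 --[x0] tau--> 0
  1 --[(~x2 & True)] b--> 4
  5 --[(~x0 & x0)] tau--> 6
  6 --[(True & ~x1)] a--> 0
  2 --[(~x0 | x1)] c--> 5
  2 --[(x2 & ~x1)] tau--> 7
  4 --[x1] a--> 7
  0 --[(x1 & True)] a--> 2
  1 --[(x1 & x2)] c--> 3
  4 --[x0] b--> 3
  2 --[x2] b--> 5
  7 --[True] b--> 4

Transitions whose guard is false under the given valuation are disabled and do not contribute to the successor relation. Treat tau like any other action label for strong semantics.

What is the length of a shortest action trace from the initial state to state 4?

Answer: 2

Analysis:
Breadth-first toward 4:
  Layer 0: {0}
  Layer 1: {7}
  Layer 2: {4}
depth(4)=2, e.g. tau·b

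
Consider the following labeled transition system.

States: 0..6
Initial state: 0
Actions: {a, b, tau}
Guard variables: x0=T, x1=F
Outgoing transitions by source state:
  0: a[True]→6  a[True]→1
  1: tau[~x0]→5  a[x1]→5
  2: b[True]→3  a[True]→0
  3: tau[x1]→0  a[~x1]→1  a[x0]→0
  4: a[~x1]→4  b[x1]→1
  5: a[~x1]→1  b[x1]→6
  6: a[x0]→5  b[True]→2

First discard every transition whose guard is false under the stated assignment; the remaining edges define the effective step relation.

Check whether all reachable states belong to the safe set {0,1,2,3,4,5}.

Answer: INVARIANT VIOLATED at state 6

Trace:
Safe = {0,1,2,3,4,5}
R = {0,1,2,3,5,6}
  0: ✓
  1: ✓
  2: ✓
  3: ✓
  5: ✓
  6: ✗ unsafe
counterexample path to 6: a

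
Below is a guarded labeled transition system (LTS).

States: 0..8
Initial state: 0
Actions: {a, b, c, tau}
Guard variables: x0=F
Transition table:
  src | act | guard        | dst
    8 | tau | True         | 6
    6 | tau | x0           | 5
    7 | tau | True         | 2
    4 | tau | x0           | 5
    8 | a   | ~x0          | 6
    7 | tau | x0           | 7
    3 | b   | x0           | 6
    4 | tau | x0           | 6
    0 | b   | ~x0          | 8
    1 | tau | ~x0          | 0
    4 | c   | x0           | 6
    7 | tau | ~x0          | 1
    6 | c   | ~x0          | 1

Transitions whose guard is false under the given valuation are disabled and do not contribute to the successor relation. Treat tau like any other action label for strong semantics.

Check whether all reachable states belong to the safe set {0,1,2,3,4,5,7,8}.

Allowed set {0,1,2,3,4,5,7,8}
Reach set: {0,1,6,8}
  0: ✓
  1: ✓
  6: VIOLATES
  8: ✓
counterexample path to 6: b·tau

Answer: INVARIANT VIOLATED at state 6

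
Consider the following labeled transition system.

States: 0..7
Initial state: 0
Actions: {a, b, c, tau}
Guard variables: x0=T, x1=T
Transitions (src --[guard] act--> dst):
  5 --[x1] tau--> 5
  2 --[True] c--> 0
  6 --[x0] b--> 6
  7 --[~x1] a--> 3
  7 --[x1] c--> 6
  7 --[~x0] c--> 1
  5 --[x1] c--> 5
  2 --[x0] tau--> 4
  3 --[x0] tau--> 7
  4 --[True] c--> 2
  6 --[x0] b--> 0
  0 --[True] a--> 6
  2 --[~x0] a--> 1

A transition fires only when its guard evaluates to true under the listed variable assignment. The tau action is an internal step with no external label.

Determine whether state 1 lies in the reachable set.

After dropping false guards: 10 live edges.
L0 = {0}
L1 = {6}  cumulative {0,6}
Reachable = {0,6}

Answer: UNREACHABLE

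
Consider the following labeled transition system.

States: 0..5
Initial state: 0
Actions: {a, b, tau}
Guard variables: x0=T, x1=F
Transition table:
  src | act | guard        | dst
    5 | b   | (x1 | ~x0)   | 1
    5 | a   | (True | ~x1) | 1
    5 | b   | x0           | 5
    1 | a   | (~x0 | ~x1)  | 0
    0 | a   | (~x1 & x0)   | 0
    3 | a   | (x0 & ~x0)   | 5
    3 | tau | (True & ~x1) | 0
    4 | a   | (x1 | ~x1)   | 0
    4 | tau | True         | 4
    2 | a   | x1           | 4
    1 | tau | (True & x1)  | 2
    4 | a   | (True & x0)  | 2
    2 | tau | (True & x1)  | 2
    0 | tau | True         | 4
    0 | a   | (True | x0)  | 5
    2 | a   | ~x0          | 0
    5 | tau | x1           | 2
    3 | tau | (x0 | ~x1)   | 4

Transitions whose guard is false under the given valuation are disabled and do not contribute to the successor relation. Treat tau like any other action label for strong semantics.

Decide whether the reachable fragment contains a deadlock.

R = {0,1,2,4,5}
  0: a→0  a→5  tau→4  [3 out]
  1: a→0  [1 out]
  2: ∅  [STUCK]
  4: a→0  a→2  tau→4  [3 out]
  5: a→1  b→5  [2 out]
trace reaching 2: tau·a

Answer: DEADLOCK at state 2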